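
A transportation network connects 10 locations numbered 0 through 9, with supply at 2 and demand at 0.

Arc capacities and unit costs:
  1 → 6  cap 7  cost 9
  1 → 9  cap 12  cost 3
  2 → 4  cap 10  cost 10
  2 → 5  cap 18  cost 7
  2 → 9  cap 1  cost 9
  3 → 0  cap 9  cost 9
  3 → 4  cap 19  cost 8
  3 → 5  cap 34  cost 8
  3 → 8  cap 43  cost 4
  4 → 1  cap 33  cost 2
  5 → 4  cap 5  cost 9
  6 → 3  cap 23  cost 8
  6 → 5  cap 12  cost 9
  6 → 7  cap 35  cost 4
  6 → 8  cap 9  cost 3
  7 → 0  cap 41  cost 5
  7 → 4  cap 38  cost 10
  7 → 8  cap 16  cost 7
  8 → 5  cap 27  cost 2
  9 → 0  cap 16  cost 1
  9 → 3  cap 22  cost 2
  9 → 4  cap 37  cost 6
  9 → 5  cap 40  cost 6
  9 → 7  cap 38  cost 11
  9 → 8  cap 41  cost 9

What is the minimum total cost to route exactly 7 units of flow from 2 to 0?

shortest-cost path #1: 2→9→0 push 1 @ unit cost 10 (adds 10)
shortest-cost path #2: 2→4→1→9→0 push 6 @ unit cost 16 (adds 96)
total cost = 106

Minimum cost for 7 units: 106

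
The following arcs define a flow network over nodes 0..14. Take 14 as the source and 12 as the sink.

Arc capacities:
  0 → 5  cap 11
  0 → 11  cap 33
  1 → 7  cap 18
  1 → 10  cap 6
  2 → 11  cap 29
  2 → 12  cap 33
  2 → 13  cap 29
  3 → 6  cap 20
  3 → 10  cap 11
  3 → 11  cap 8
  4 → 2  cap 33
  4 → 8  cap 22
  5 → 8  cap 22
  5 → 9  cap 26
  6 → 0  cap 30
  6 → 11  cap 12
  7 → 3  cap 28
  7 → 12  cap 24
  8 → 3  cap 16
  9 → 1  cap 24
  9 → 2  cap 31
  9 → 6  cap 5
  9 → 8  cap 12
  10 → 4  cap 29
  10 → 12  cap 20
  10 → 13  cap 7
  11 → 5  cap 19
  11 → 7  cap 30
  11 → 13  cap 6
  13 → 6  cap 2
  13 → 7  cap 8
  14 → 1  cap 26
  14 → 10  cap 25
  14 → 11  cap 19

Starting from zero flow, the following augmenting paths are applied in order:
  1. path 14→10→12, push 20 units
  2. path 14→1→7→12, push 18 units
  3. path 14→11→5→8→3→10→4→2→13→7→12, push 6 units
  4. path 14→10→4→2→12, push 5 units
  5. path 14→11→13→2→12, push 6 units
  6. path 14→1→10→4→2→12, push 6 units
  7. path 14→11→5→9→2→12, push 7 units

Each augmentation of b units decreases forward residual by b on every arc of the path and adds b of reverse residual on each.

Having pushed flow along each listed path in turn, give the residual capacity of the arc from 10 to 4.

after path 1 (14→10→12, push 20): res(10,4)=29
after path 2 (14→1→7→12, push 18): res(10,4)=29
after path 3 (14→11→5→8→3→10→4→2→13→7→12, push 6): res(10,4)=23
after path 4 (14→10→4→2→12, push 5): res(10,4)=18
after path 5 (14→11→13→2→12, push 6): res(10,4)=18
after path 6 (14→1→10→4→2→12, push 6): res(10,4)=12
after path 7 (14→11→5→9→2→12, push 7): res(10,4)=12

Residual capacity of (10,4): 12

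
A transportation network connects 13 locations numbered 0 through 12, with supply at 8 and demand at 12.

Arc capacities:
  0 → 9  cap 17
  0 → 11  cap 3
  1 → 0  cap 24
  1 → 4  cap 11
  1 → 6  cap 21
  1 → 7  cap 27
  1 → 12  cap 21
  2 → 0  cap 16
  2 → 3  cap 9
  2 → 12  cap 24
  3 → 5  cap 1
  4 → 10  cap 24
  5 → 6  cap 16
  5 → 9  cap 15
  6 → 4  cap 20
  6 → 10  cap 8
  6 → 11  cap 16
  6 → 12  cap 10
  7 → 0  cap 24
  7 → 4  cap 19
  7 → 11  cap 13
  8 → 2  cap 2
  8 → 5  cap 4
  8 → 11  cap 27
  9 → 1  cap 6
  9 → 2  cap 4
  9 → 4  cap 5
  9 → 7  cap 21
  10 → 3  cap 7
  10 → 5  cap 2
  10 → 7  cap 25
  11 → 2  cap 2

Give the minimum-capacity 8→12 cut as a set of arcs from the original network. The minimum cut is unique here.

augment #1: 8→2→12 push 2
augment #2: 8→5→6→12 push 4
augment #3: 8→11→2→12 push 2
max flow = 8; residual-reachable set from 8 gives S-side
cut edges (S→T): {(8,2), (8,5), (11,2)} total cap 8

Min-cut arcs: {(8,2), (8,5), (11,2)} (total capacity 8)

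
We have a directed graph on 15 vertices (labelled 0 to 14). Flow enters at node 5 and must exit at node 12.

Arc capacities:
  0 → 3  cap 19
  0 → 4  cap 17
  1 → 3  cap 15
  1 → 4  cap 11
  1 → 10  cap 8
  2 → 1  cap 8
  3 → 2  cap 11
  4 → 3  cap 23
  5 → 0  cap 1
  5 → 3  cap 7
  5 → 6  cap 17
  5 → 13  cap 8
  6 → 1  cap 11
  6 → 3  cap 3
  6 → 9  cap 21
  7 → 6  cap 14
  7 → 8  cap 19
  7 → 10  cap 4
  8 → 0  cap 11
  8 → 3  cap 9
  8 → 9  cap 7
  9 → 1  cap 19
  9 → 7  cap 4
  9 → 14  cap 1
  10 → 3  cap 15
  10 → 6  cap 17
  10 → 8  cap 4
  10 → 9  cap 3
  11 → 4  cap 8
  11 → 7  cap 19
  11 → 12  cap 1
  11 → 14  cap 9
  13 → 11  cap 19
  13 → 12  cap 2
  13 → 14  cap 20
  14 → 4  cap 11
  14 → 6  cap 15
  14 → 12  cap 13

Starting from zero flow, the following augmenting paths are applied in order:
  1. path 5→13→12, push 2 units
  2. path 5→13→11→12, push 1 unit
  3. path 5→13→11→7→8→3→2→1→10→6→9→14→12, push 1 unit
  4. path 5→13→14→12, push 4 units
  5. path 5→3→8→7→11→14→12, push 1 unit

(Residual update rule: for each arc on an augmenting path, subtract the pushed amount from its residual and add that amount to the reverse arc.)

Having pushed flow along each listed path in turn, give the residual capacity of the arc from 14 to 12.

after path 1 (5→13→12, push 2): res(14,12)=13
after path 2 (5→13→11→12, push 1): res(14,12)=13
after path 3 (5→13→11→7→8→3→2→1→10→6→9→14→12, push 1): res(14,12)=12
after path 4 (5→13→14→12, push 4): res(14,12)=8
after path 5 (5→3→8→7→11→14→12, push 1): res(14,12)=7

Residual capacity of (14,12): 7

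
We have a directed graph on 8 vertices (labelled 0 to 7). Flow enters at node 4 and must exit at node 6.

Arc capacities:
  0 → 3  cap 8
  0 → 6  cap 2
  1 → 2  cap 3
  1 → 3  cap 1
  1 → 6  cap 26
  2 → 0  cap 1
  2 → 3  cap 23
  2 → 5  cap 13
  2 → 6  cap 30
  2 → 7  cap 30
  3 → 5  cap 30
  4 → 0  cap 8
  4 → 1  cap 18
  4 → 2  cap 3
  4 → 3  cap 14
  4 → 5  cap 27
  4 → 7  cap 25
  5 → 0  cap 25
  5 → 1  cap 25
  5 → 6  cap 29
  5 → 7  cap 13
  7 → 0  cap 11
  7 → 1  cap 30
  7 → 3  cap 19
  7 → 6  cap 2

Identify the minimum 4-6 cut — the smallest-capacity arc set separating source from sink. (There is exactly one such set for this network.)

augment #1: 4→0→6 push 2
augment #2: 4→1→6 push 18
augment #3: 4→2→6 push 3
augment #4: 4→5→6 push 27
augment #5: 4→7→6 push 2
augment #6: 4→3→5→6 push 2
augment #7: 4→7→1→6 push 8
augment #8: 4→7→1→2→6 push 3
max flow = 65; residual-reachable set from 4 gives S-side
cut edges (S→T): {(0,6), (1,2), (1,6), (4,2), (5,6), (7,6)} total cap 65

Min-cut arcs: {(0,6), (1,2), (1,6), (4,2), (5,6), (7,6)} (total capacity 65)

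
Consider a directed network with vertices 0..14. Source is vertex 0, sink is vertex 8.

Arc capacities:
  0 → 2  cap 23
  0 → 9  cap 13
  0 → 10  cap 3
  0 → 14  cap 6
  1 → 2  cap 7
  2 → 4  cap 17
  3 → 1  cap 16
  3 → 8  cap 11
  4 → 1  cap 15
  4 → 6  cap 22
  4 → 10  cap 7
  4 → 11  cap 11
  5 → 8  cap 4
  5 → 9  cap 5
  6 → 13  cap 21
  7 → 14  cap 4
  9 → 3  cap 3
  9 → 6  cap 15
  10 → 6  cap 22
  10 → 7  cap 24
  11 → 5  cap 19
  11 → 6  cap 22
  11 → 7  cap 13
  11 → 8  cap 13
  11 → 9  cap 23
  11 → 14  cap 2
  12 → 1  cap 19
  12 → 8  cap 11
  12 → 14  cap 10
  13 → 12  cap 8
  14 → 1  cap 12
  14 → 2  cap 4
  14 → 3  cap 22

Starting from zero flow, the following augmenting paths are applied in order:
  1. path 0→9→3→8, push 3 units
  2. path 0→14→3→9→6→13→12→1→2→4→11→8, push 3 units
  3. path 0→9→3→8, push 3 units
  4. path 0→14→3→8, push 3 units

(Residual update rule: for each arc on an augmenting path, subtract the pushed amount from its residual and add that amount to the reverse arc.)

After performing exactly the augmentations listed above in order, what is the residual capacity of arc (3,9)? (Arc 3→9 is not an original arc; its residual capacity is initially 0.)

Residual capacity of (3,9): 3

after path 1 (0→9→3→8, push 3): res(3,9)=3
after path 2 (0→14→3→9→6→13→12→1→2→4→11→8, push 3): res(3,9)=0
after path 3 (0→9→3→8, push 3): res(3,9)=3
after path 4 (0→14→3→8, push 3): res(3,9)=3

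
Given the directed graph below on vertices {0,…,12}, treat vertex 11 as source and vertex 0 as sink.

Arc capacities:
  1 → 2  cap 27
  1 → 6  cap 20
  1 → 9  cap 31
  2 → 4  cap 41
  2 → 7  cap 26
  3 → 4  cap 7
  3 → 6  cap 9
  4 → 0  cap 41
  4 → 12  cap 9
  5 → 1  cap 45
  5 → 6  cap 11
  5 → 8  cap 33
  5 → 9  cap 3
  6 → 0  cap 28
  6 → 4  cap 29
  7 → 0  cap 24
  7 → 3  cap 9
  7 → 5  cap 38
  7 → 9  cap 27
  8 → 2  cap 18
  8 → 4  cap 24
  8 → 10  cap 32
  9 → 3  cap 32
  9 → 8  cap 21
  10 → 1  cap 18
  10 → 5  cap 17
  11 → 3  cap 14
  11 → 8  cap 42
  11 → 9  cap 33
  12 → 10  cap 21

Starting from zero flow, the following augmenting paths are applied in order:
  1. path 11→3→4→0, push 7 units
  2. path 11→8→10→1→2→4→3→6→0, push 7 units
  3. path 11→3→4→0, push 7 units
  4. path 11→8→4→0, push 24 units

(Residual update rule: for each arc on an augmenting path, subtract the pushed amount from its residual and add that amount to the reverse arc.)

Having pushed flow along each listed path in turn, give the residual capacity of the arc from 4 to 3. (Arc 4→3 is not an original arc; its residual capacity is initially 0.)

Residual capacity of (4,3): 7

after path 1 (11→3→4→0, push 7): res(4,3)=7
after path 2 (11→8→10→1→2→4→3→6→0, push 7): res(4,3)=0
after path 3 (11→3→4→0, push 7): res(4,3)=7
after path 4 (11→8→4→0, push 24): res(4,3)=7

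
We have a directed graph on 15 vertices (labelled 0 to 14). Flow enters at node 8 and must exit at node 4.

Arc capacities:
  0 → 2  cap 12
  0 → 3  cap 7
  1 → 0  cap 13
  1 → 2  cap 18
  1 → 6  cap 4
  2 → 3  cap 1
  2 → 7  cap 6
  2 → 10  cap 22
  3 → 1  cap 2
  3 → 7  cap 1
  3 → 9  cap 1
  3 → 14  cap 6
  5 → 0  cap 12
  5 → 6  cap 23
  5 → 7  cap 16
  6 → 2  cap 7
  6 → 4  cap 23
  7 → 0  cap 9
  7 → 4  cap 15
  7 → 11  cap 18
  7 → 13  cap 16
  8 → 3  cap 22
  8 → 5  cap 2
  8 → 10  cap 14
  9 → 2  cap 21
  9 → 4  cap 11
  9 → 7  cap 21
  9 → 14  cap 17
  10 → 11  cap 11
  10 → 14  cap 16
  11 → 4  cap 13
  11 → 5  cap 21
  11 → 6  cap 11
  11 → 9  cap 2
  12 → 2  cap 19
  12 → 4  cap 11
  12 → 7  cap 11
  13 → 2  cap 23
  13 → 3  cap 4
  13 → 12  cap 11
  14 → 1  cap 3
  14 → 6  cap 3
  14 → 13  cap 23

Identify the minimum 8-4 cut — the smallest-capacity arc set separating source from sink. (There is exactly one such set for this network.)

Min-cut arcs: {(3,1), (3,7), (3,9), (3,14), (8,5), (8,10)} (total capacity 26)

augment #1: 8→3→7→4 push 1
augment #2: 8→3→9→4 push 1
augment #3: 8→5→6→4 push 2
augment #4: 8→10→11→4 push 11
augment #5: 8→3→1→6→4 push 2
augment #6: 8→3→14→6→4 push 3
augment #7: 8→3→14→1→6→4 push 2
augment #8: 8→3→14→13→12→4 push 1
augment #9: 8→10→14→13→12→4 push 3
max flow = 26; residual-reachable set from 8 gives S-side
cut edges (S→T): {(3,1), (3,7), (3,9), (3,14), (8,5), (8,10)} total cap 26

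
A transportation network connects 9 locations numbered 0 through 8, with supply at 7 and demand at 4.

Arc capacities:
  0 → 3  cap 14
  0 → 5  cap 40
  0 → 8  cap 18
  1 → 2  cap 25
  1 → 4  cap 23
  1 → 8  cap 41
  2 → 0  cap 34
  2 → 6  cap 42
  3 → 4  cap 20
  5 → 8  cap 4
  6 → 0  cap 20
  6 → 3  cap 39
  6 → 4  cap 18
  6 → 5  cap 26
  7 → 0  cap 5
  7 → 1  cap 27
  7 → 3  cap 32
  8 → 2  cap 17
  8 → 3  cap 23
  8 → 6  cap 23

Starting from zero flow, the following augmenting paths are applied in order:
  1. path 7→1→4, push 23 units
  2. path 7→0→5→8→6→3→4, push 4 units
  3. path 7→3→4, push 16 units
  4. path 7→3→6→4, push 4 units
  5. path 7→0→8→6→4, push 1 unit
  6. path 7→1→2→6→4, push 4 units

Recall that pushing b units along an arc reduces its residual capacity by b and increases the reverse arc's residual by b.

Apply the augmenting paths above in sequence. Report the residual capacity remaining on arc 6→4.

Residual capacity of (6,4): 9

after path 1 (7→1→4, push 23): res(6,4)=18
after path 2 (7→0→5→8→6→3→4, push 4): res(6,4)=18
after path 3 (7→3→4, push 16): res(6,4)=18
after path 4 (7→3→6→4, push 4): res(6,4)=14
after path 5 (7→0→8→6→4, push 1): res(6,4)=13
after path 6 (7→1→2→6→4, push 4): res(6,4)=9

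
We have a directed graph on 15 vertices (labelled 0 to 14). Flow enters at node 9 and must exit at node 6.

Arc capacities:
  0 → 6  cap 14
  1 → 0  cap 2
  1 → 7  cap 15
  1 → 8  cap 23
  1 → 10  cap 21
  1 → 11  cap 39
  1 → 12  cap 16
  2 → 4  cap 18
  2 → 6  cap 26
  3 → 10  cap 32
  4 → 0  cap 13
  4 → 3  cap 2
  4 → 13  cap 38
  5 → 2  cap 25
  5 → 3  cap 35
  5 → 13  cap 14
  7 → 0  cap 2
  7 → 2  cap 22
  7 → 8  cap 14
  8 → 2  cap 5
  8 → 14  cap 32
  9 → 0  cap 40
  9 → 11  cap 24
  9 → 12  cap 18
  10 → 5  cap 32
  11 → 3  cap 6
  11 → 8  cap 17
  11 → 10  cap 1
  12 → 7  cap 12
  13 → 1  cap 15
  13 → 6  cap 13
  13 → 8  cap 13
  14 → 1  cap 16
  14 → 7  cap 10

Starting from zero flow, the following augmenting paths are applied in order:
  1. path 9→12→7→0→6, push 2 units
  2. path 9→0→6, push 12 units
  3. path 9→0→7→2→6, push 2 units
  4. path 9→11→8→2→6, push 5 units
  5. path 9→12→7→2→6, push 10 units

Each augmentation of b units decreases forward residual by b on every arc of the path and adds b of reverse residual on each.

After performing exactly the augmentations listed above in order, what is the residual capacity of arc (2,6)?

after path 1 (9→12→7→0→6, push 2): res(2,6)=26
after path 2 (9→0→6, push 12): res(2,6)=26
after path 3 (9→0→7→2→6, push 2): res(2,6)=24
after path 4 (9→11→8→2→6, push 5): res(2,6)=19
after path 5 (9→12→7→2→6, push 10): res(2,6)=9

Residual capacity of (2,6): 9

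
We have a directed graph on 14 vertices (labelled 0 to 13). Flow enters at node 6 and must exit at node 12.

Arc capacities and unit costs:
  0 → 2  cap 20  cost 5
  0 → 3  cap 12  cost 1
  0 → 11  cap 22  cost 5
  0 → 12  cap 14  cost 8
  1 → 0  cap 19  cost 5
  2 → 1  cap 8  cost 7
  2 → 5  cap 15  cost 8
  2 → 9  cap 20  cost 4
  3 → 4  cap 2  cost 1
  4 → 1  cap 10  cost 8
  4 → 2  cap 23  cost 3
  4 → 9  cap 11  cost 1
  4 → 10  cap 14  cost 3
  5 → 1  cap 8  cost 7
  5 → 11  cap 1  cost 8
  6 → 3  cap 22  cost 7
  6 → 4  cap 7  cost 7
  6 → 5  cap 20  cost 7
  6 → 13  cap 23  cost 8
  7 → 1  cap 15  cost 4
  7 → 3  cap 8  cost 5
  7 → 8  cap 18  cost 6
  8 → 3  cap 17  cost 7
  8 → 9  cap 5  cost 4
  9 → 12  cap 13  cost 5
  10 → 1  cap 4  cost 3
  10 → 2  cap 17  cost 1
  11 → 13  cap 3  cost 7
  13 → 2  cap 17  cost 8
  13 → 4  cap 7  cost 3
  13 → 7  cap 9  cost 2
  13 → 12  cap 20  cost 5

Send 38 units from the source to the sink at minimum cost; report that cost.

shortest-cost path #1: 6→13→12 push 20 @ unit cost 13 (adds 260)
shortest-cost path #2: 6→4→9→12 push 7 @ unit cost 13 (adds 91)
shortest-cost path #3: 6→3→4→9→12 push 2 @ unit cost 14 (adds 28)
shortest-cost path #4: 6→13→4→9→12 push 2 @ unit cost 17 (adds 34)
shortest-cost path #5: 6→13→4→2→9→12 push 1 @ unit cost 23 (adds 23)
shortest-cost path #6: 6→5→1→0→12 push 6 @ unit cost 27 (adds 162)
total cost = 598

Minimum cost for 38 units: 598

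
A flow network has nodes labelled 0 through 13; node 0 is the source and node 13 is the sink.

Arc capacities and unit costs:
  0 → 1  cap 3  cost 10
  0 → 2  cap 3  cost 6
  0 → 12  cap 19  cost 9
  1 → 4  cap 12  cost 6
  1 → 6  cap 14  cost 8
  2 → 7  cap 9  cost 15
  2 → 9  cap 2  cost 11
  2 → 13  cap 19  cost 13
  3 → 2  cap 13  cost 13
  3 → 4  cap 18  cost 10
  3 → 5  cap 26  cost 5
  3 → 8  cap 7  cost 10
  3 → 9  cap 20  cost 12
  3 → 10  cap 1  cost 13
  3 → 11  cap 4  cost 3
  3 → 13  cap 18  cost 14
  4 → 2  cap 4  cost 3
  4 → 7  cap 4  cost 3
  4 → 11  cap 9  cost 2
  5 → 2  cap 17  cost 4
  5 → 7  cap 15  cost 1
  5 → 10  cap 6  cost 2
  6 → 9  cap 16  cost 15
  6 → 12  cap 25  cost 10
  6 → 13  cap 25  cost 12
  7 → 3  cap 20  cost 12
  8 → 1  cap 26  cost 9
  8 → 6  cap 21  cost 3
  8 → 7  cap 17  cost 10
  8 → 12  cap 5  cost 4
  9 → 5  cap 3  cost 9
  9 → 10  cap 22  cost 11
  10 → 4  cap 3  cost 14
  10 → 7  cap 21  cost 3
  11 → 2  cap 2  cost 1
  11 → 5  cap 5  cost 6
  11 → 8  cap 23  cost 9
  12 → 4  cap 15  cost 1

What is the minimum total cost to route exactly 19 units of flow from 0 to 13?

Minimum cost for 19 units: 550

shortest-cost path #1: 0→2→13 push 3 @ unit cost 19 (adds 57)
shortest-cost path #2: 0→12→4→2→13 push 4 @ unit cost 26 (adds 104)
shortest-cost path #3: 0→12→4→11→2→13 push 2 @ unit cost 26 (adds 52)
shortest-cost path #4: 0→1→6→13 push 3 @ unit cost 30 (adds 90)
shortest-cost path #5: 0→12→4→11→5→2→13 push 5 @ unit cost 35 (adds 175)
shortest-cost path #6: 0→12→4→11→8→6→13 push 2 @ unit cost 36 (adds 72)
total cost = 550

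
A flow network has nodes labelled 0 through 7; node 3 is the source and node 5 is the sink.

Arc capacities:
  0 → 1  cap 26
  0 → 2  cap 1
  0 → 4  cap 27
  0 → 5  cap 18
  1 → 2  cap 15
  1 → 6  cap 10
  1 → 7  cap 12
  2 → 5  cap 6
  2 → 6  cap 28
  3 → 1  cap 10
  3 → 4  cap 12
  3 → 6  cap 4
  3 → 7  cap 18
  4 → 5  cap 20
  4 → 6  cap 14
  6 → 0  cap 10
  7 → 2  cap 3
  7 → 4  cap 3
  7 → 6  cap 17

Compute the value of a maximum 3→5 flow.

Maximum flow value: 31

augment #1: 3→4→5 bottleneck 12, total now 12
augment #2: 3→1→2→5 bottleneck 6, total now 18
augment #3: 3→6→0→5 bottleneck 4, total now 22
augment #4: 3→7→4→5 bottleneck 3, total now 25
augment #5: 3→1→6→0→5 bottleneck 4, total now 29
augment #6: 3→7→6→0→5 bottleneck 2, total now 31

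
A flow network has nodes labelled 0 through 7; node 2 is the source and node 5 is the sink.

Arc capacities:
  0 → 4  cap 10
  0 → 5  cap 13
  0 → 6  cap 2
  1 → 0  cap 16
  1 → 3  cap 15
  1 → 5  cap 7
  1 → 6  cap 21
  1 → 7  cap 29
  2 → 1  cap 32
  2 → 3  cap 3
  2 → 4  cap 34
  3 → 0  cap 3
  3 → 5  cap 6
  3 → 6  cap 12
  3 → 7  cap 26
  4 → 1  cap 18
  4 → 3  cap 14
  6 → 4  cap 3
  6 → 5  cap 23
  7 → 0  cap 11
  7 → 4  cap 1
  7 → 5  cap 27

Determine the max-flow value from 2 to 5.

Maximum flow value: 67

augment #1: 2→1→5 bottleneck 7, total now 7
augment #2: 2→3→5 bottleneck 3, total now 10
augment #3: 2→1→0→5 bottleneck 13, total now 23
augment #4: 2→1→3→5 bottleneck 3, total now 26
augment #5: 2→1→6→5 bottleneck 9, total now 35
augment #6: 2→4→1→6→5 bottleneck 12, total now 47
augment #7: 2→4→1→7→5 bottleneck 6, total now 53
augment #8: 2→4→3→6→5 bottleneck 2, total now 55
augment #9: 2→4→3→7→5 bottleneck 12, total now 67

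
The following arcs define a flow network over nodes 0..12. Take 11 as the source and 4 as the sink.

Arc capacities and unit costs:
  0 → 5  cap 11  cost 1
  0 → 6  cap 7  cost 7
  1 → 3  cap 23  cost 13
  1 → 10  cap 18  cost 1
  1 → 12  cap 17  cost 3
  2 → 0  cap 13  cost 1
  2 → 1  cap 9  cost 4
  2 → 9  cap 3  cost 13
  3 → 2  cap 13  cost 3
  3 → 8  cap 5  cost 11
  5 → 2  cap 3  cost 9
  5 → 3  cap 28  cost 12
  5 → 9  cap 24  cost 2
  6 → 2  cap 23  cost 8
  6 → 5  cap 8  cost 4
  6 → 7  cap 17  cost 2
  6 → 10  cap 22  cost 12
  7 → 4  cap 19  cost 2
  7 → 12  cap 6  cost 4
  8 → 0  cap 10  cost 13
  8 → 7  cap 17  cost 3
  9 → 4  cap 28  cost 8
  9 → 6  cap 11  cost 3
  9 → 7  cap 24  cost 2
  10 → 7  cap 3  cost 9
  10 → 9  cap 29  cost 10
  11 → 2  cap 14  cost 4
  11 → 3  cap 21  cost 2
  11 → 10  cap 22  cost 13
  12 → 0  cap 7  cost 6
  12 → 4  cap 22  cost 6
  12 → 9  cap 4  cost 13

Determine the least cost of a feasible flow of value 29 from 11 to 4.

Minimum cost for 29 units: 463

shortest-cost path #1: 11→2→0→5→9→7→4 push 11 @ unit cost 12 (adds 132)
shortest-cost path #2: 11→2→0→6→7→4 push 2 @ unit cost 16 (adds 32)
shortest-cost path #3: 11→2→1→12→4 push 1 @ unit cost 17 (adds 17)
shortest-cost path #4: 11→3→8→7→4 push 5 @ unit cost 18 (adds 90)
shortest-cost path #5: 11→3→2→1→12→4 push 8 @ unit cost 18 (adds 144)
shortest-cost path #6: 11→3→2→9→7→4 push 1 @ unit cost 22 (adds 22)
shortest-cost path #7: 11→3→2→9→4 push 1 @ unit cost 26 (adds 26)
total cost = 463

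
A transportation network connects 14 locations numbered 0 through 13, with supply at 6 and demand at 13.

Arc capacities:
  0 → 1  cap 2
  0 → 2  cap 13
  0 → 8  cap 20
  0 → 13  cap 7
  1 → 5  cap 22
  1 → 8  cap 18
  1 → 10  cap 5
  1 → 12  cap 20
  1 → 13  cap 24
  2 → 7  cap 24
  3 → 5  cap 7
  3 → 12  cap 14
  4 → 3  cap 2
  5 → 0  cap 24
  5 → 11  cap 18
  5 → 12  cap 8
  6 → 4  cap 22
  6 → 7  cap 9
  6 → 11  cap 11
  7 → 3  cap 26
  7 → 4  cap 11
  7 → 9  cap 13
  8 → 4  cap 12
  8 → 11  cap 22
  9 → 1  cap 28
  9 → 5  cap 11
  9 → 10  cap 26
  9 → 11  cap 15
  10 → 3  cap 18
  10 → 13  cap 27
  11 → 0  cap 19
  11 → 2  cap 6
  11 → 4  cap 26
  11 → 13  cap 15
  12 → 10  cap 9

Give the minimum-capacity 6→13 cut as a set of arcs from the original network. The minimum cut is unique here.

Min-cut arcs: {(4,3), (6,7), (6,11)} (total capacity 22)

augment #1: 6→11→13 push 11
augment #2: 6→7→9→1→13 push 9
augment #3: 6→4→3→5→0→13 push 2
max flow = 22; residual-reachable set from 6 gives S-side
cut edges (S→T): {(4,3), (6,7), (6,11)} total cap 22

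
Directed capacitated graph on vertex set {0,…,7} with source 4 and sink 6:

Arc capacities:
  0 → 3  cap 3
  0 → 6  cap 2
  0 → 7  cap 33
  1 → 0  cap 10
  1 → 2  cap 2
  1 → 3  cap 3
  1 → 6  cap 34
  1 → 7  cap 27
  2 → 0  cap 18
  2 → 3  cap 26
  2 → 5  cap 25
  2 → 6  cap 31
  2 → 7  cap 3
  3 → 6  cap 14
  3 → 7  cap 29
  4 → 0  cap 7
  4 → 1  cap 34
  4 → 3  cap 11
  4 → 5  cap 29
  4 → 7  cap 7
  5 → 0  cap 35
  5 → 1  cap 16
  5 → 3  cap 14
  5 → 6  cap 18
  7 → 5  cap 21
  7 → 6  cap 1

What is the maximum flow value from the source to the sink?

Maximum flow value: 71

augment #1: 4→0→6 bottleneck 2, total now 2
augment #2: 4→1→6 bottleneck 34, total now 36
augment #3: 4→3→6 bottleneck 11, total now 47
augment #4: 4→5→6 bottleneck 18, total now 65
augment #5: 4→7→6 bottleneck 1, total now 66
augment #6: 4→0→3→6 bottleneck 3, total now 69
augment #7: 4→5→1→2→6 bottleneck 2, total now 71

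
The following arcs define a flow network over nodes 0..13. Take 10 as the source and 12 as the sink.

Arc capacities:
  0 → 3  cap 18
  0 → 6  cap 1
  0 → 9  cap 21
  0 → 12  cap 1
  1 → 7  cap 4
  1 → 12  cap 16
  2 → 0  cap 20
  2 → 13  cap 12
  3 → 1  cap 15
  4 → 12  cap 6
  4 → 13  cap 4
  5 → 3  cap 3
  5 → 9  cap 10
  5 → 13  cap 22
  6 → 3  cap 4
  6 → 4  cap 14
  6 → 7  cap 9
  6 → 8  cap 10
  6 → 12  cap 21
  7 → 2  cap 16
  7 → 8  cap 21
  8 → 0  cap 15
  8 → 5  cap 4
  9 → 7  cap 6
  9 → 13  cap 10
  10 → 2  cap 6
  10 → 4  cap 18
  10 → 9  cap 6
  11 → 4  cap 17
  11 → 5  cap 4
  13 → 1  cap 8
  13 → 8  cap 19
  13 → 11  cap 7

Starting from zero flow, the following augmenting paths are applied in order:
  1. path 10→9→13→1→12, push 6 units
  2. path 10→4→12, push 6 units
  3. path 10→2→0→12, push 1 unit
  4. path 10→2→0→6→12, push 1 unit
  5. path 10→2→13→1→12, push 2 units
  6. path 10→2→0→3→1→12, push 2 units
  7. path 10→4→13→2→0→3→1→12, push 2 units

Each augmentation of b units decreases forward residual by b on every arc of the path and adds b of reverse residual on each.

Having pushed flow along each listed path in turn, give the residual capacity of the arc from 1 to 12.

Residual capacity of (1,12): 4

after path 1 (10→9→13→1→12, push 6): res(1,12)=10
after path 2 (10→4→12, push 6): res(1,12)=10
after path 3 (10→2→0→12, push 1): res(1,12)=10
after path 4 (10→2→0→6→12, push 1): res(1,12)=10
after path 5 (10→2→13→1→12, push 2): res(1,12)=8
after path 6 (10→2→0→3→1→12, push 2): res(1,12)=6
after path 7 (10→4→13→2→0→3→1→12, push 2): res(1,12)=4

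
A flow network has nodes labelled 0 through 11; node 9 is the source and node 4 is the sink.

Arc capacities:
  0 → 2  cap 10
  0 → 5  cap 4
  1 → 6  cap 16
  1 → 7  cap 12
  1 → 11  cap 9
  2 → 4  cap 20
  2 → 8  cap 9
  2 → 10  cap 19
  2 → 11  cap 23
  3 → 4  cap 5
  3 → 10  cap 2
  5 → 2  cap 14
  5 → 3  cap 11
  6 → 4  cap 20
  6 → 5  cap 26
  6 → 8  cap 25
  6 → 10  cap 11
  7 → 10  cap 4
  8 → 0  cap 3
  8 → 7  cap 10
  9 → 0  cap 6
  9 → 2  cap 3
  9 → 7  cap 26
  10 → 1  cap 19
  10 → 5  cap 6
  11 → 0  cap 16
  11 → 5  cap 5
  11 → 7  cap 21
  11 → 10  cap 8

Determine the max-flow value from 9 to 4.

augment #1: 9→2→4 bottleneck 3, total now 3
augment #2: 9→0→2→4 bottleneck 6, total now 9
augment #3: 9→7→10→1→6→4 bottleneck 4, total now 13

Maximum flow value: 13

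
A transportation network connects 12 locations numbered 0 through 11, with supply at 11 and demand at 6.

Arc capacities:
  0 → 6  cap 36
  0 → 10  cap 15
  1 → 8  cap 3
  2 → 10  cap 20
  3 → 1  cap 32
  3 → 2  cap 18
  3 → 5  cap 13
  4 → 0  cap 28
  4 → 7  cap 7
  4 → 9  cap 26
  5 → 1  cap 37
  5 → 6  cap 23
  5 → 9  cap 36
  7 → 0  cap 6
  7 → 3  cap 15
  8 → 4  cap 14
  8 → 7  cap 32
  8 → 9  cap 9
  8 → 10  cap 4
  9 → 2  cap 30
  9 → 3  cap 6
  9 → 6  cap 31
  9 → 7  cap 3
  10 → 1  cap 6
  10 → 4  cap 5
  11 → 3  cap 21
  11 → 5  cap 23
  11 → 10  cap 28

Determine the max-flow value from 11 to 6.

augment #1: 11→5→6 bottleneck 23, total now 23
augment #2: 11→3→5→9→6 bottleneck 13, total now 36
augment #3: 11→10→4→0→6 bottleneck 5, total now 41
augment #4: 11→3→1→8→9→6 bottleneck 3, total now 44

Maximum flow value: 44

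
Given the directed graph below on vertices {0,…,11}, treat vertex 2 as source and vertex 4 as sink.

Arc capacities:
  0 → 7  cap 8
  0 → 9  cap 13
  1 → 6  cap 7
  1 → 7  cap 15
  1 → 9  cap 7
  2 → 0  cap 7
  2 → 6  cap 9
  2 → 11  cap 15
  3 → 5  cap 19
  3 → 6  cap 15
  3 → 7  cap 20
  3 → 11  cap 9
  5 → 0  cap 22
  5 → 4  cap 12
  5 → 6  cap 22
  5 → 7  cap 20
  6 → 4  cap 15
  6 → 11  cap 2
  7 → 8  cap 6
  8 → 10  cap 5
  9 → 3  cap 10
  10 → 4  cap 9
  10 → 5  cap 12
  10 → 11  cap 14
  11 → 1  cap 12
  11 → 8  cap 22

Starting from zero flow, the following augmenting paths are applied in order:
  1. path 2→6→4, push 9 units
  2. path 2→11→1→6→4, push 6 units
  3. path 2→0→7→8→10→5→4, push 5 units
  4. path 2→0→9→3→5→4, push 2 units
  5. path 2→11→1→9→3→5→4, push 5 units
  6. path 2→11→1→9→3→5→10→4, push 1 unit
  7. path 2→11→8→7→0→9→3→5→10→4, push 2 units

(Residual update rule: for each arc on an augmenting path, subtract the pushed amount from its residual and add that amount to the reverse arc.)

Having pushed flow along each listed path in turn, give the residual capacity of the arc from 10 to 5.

Residual capacity of (10,5): 10

after path 1 (2→6→4, push 9): res(10,5)=12
after path 2 (2→11→1→6→4, push 6): res(10,5)=12
after path 3 (2→0→7→8→10→5→4, push 5): res(10,5)=7
after path 4 (2→0→9→3→5→4, push 2): res(10,5)=7
after path 5 (2→11→1→9→3→5→4, push 5): res(10,5)=7
after path 6 (2→11→1→9→3→5→10→4, push 1): res(10,5)=8
after path 7 (2→11→8→7→0→9→3→5→10→4, push 2): res(10,5)=10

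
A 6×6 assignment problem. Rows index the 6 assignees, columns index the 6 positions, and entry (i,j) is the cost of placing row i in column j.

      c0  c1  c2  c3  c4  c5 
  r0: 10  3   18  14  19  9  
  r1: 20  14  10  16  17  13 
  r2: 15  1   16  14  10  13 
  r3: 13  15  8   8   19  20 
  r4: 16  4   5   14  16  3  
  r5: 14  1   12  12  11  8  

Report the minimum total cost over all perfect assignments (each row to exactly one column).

optimal assignment: row0→col0 (cost 10), row1→col2 (cost 10), row2→col4 (cost 10), row3→col3 (cost 8), row4→col5 (cost 3), row5→col1 (cost 1)
total = 10 + 10 + 10 + 8 + 3 + 1 = 42

Minimum assignment cost: 42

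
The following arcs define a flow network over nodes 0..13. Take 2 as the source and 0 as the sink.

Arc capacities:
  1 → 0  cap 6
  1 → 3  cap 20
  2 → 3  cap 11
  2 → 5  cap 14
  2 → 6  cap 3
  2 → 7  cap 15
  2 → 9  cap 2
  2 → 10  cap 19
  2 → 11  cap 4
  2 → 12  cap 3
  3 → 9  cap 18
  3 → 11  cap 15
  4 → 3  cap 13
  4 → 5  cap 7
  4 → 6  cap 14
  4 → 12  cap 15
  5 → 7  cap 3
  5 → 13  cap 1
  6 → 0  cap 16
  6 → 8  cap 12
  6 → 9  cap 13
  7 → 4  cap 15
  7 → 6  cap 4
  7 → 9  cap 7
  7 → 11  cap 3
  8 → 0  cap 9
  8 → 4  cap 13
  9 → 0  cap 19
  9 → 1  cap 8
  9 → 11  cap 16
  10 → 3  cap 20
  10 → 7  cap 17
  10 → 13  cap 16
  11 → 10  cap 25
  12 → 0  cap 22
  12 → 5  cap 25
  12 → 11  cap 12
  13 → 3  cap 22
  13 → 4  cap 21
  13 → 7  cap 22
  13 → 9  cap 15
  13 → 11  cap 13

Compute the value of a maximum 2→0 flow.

Maximum flow value: 61

augment #1: 2→6→0 bottleneck 3, total now 3
augment #2: 2→9→0 bottleneck 2, total now 5
augment #3: 2→12→0 bottleneck 3, total now 8
augment #4: 2→3→9→0 bottleneck 11, total now 19
augment #5: 2→7→6→0 bottleneck 4, total now 23
augment #6: 2→7→9→0 bottleneck 6, total now 29
augment #7: 2→7→4→6→0 bottleneck 5, total now 34
augment #8: 2→5→7→4→6→0 bottleneck 3, total now 37
augment #9: 2→5→13→4→6→0 bottleneck 1, total now 38
augment #10: 2→10→3→9→1→0 bottleneck 6, total now 44
augment #11: 2→10→7→4→12→0 bottleneck 7, total now 51
augment #12: 2→10→13→4→12→0 bottleneck 6, total now 57
augment #13: 2→11→10→13→4→12→0 bottleneck 2, total now 59
augment #14: 2→11→10→13→4→6→8→0 bottleneck 2, total now 61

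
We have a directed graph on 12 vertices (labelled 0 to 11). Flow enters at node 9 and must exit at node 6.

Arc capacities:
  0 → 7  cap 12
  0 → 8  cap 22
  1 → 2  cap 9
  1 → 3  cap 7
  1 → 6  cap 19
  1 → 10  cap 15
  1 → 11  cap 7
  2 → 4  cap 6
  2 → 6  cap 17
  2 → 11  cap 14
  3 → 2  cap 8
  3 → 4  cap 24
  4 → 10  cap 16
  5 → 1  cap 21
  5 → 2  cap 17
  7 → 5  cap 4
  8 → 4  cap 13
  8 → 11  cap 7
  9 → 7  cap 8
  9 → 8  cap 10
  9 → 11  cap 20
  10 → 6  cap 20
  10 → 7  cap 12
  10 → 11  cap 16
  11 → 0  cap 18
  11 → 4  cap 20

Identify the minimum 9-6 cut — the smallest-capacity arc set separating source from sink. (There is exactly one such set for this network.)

augment #1: 9→7→5→1→6 push 4
augment #2: 9→8→4→10→6 push 10
augment #3: 9→11→4→10→6 push 6
max flow = 20; residual-reachable set from 9 gives S-side
cut edges (S→T): {(4,10), (7,5)} total cap 20

Min-cut arcs: {(4,10), (7,5)} (total capacity 20)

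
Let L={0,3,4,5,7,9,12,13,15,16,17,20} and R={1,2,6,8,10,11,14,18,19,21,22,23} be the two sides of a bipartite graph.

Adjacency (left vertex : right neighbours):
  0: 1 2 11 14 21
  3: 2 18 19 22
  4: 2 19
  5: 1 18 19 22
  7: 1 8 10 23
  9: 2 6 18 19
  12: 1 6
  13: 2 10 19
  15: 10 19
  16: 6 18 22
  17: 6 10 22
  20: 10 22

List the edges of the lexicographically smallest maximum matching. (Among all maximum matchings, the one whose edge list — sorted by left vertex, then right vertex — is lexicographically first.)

Lex-smallest maximum matching: {(0,11), (3,2), (4,19), (5,1), (7,8), (9,6), (13,10), (16,18), (17,22)}

|M| = 9 (so the lex-smallest maximum matching has 9 edges)
process left vertices in ascending order; for each, take the smallest-labelled available neighbour that still permits 9 edges overall, or leave it unmatched if none does
lex-smallest matching: {0-11, 3-2, 4-19, 5-1, 7-8, 9-6, 13-10, 16-18, 17-22}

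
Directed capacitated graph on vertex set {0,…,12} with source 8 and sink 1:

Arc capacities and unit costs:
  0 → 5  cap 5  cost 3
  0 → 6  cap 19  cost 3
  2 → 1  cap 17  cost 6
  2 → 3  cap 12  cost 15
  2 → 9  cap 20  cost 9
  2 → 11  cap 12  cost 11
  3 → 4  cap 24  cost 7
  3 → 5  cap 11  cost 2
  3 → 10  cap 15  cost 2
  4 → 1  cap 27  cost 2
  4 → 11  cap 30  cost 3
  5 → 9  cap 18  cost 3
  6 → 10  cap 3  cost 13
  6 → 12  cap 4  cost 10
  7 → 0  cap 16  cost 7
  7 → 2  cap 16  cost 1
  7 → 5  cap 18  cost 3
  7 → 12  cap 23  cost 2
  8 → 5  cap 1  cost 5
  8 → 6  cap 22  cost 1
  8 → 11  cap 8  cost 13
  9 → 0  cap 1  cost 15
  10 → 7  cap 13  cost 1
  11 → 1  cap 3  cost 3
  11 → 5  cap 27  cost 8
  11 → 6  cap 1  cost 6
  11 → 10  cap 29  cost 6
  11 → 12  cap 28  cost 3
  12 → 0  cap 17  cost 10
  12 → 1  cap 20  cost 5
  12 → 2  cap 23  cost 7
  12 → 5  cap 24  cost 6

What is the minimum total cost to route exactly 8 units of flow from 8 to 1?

Minimum cost for 8 units: 133

shortest-cost path #1: 8→11→1 push 3 @ unit cost 16 (adds 48)
shortest-cost path #2: 8→6→12→1 push 4 @ unit cost 16 (adds 64)
shortest-cost path #3: 8→11→12→1 push 1 @ unit cost 21 (adds 21)
total cost = 133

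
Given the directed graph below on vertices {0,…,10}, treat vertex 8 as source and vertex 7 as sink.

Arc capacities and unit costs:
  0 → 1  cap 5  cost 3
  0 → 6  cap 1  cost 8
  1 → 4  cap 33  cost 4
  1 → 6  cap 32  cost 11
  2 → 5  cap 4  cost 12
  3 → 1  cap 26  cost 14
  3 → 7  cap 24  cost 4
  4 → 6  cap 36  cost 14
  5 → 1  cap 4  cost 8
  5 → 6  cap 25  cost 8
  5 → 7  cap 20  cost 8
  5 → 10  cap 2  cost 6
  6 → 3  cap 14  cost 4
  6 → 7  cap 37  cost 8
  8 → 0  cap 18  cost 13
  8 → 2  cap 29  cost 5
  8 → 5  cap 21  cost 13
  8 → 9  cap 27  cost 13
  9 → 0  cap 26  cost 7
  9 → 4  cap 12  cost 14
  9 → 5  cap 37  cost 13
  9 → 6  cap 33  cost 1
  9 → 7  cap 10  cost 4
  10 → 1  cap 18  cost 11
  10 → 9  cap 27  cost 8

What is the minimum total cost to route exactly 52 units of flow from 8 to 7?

Minimum cost for 52 units: 1121

shortest-cost path #1: 8→9→7 push 10 @ unit cost 17 (adds 170)
shortest-cost path #2: 8→5→7 push 20 @ unit cost 21 (adds 420)
shortest-cost path #3: 8→9→6→7 push 17 @ unit cost 22 (adds 374)
shortest-cost path #4: 8→0→6→7 push 1 @ unit cost 29 (adds 29)
shortest-cost path #5: 8→5→6→7 push 1 @ unit cost 29 (adds 29)
shortest-cost path #6: 8→2→5→6→7 push 3 @ unit cost 33 (adds 99)
total cost = 1121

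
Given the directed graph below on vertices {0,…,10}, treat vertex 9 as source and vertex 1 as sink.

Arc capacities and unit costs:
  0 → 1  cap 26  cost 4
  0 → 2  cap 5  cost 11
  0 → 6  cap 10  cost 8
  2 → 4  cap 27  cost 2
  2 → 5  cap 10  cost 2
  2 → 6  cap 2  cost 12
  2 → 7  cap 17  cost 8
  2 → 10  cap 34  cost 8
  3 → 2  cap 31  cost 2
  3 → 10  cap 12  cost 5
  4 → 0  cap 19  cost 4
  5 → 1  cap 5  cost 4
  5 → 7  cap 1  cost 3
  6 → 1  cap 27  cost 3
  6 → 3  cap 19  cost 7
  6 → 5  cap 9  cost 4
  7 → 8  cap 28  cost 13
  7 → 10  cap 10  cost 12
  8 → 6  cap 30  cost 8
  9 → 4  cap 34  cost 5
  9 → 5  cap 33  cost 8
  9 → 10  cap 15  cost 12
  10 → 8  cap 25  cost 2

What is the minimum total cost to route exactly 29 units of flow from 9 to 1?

shortest-cost path #1: 9→5→1 push 5 @ unit cost 12 (adds 60)
shortest-cost path #2: 9→4→0→1 push 19 @ unit cost 13 (adds 247)
shortest-cost path #3: 9→10→8→6→1 push 5 @ unit cost 25 (adds 125)
total cost = 432

Minimum cost for 29 units: 432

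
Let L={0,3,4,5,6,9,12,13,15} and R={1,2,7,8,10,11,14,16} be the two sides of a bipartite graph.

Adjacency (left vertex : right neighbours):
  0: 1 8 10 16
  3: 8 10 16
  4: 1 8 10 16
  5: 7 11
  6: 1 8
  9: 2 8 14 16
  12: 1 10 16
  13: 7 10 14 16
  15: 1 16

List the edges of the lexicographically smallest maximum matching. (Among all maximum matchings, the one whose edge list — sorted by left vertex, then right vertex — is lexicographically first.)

Lex-smallest maximum matching: {(0,1), (3,8), (4,10), (5,7), (9,2), (12,16), (13,14)}

|M| = 7 (so the lex-smallest maximum matching has 7 edges)
process left vertices in ascending order; for each, take the smallest-labelled available neighbour that still permits 7 edges overall, or leave it unmatched if none does
lex-smallest matching: {0-1, 3-8, 4-10, 5-7, 9-2, 12-16, 13-14}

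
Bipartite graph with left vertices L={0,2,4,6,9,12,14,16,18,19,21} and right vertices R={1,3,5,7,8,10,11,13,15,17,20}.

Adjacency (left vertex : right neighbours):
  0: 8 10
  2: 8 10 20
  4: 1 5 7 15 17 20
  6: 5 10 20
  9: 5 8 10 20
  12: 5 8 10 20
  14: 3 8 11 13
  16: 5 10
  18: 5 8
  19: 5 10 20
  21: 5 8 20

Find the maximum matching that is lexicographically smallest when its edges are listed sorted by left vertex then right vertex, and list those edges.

|M| = 6 (so the lex-smallest maximum matching has 6 edges)
process left vertices in ascending order; for each, take the smallest-labelled available neighbour that still permits 6 edges overall, or leave it unmatched if none does
lex-smallest matching: {0-8, 2-10, 4-1, 6-5, 9-20, 14-3}

Lex-smallest maximum matching: {(0,8), (2,10), (4,1), (6,5), (9,20), (14,3)}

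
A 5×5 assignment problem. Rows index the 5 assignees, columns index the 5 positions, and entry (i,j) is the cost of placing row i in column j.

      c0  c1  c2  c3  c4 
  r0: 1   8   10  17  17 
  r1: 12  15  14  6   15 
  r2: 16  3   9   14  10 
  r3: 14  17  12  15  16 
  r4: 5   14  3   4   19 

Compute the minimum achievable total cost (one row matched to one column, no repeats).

optimal assignment: row0→col0 (cost 1), row1→col3 (cost 6), row2→col1 (cost 3), row3→col4 (cost 16), row4→col2 (cost 3)
total = 1 + 6 + 3 + 16 + 3 = 29

Minimum assignment cost: 29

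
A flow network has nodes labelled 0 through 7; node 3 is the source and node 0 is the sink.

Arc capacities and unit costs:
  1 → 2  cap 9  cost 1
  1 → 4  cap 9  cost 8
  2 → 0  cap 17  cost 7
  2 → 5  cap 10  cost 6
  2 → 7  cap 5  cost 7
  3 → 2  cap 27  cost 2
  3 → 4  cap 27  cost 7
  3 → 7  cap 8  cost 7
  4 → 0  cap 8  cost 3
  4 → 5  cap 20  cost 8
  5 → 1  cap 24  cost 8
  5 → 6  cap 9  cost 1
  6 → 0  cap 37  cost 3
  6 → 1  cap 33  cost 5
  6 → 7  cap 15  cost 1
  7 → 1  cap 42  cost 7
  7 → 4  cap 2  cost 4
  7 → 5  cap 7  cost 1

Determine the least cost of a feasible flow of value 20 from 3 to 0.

shortest-cost path #1: 3→2→0 push 17 @ unit cost 9 (adds 153)
shortest-cost path #2: 3→4→0 push 3 @ unit cost 10 (adds 30)
total cost = 183

Minimum cost for 20 units: 183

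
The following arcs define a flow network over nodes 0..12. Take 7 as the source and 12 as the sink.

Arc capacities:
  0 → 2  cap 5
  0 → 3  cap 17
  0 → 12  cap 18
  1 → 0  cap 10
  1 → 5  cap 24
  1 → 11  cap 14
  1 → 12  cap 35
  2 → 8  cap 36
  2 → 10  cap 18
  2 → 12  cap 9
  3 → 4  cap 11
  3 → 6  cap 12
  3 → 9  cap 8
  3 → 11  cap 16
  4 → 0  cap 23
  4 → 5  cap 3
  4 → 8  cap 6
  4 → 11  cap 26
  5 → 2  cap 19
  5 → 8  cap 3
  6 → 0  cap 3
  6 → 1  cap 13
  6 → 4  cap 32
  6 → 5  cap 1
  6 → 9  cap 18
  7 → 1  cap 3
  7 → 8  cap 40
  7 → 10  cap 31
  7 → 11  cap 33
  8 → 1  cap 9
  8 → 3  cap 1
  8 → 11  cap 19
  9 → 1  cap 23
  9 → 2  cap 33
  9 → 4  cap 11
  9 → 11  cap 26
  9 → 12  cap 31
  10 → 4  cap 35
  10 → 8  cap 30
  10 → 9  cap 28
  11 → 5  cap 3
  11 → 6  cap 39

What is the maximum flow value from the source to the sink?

Maximum flow value: 86

augment #1: 7→1→12 bottleneck 3, total now 3
augment #2: 7→8→1→12 bottleneck 9, total now 12
augment #3: 7→10→9→12 bottleneck 28, total now 40
augment #4: 7→8→3→9→12 bottleneck 1, total now 41
augment #5: 7→10→4→0→12 bottleneck 3, total now 44
augment #6: 7→11→5→2→12 bottleneck 3, total now 47
augment #7: 7→11→6→0→12 bottleneck 3, total now 50
augment #8: 7→11→6→1→12 bottleneck 13, total now 63
augment #9: 7→11→6→9→12 bottleneck 2, total now 65
augment #10: 7→11→6→4→0→12 bottleneck 12, total now 77
augment #11: 7→8→11→6→5→2→12 bottleneck 1, total now 78
augment #12: 7→8→11→6→9→1→12 bottleneck 8, total now 86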